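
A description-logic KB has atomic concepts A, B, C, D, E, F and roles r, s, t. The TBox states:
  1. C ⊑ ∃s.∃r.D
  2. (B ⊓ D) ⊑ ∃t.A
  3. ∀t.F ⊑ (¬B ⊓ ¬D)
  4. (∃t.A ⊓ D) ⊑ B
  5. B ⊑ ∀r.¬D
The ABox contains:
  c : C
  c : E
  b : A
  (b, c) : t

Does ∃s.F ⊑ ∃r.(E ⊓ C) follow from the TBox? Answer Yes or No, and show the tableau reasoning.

No

1. ∃s.F ⊑ ∃r.(E ⊓ C)  ⇔  (∃s.F ⊓ ∀r.(¬E ⊔ ¬C)) unsat w.r.t. T
   open: L(x₀) ⊇ {¬B, ¬C, ∀r.(¬E ⊔ ¬C), ∀t.¬A, ∃s.F, …} (+ ∃-successors)
2. Hence ∃s.F ⊑ ∃r.(E ⊓ C): not entailed.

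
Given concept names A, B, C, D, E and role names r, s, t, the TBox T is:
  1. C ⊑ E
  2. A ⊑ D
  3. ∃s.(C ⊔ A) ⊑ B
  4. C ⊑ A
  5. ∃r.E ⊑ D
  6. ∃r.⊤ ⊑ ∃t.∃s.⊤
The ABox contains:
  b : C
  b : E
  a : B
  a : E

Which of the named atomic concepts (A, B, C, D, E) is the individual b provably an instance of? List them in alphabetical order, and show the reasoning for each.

1. b : A?  L(b) = {C, E} ∪ {¬A}
   clash {A, ¬A} at b — b ∈ A
2. b : B?  L(b) = {C, E} ∪ {¬B}
   apply at b: C⊑A
   open: L(b) ⊇ {A, C, D, E, ¬B, …} — b ∉ B possible
3. b : C?  L(b) = {C, E} ∪ {¬C}
   clash {C, ¬C} at b — b ∈ C
4. b : D?  L(b) = {C, E} ∪ {¬D}
   clash {D, ¬D} at b — b ∈ D
5. b : E?  L(b) = {C, E} ∪ {¬E}
   clash {E, ¬E} at b — b ∈ E
6. Entailed for b: {A, C, D, E}

{A, C, D, E}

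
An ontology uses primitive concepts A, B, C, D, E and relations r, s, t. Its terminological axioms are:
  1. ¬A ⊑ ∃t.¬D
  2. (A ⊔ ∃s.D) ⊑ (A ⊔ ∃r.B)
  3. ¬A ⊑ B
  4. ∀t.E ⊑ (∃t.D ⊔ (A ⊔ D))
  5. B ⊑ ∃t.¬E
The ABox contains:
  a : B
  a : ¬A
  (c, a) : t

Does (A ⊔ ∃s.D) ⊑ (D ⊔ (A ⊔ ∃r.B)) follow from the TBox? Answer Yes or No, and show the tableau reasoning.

1. (A ⊔ ∃s.D) ⊑ (D ⊔ (A ⊔ ∃r.B))  ⇔  ((A ⊔ ∃s.D) ⊓ (¬D ⊓ (¬A ⊓ ∀r.¬B))) unsat w.r.t. T
   all branches close; clash {B, ¬B} at an ∃-successor
2. Hence (A ⊔ ∃s.D) ⊑ (D ⊔ (A ⊔ ∃r.B)): entailed.

Yes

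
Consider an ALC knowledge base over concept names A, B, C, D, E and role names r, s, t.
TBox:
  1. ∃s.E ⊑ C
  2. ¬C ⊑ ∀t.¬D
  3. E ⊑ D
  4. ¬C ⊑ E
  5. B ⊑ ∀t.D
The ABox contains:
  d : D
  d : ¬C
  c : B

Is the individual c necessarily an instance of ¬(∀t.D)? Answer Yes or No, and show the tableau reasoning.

1. c : ¬(∀t.D)?  L(c) = {B} ∪ {∀t.D}
   open: L(c) ⊇ {B, C, ¬E, ∀t.D} — c ∉ ¬(∀t.D) possible
2. Hence c : ¬(∀t.D): not entailed.

No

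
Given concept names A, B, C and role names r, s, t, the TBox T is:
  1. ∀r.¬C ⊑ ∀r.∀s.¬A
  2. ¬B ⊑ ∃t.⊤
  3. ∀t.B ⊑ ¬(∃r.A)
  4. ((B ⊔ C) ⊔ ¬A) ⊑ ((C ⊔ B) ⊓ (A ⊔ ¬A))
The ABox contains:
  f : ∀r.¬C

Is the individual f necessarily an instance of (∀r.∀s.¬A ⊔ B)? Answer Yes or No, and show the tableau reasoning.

1. f : (∀r.∀s.¬A ⊔ B)?  L(f) = {∀r.¬C} ∪ {(∃r.∃s.A ⊓ ¬B)}
   clash {B, ¬B} at f — f ∈ (∀r.∀s.¬A ⊔ B)
2. Hence f : (∀r.∀s.¬A ⊔ B): entailed.

Yes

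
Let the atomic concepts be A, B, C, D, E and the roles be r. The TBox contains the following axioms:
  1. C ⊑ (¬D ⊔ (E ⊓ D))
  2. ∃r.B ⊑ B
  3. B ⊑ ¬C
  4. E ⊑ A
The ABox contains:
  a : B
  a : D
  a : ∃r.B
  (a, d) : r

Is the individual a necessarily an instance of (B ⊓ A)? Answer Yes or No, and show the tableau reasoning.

1. a : (B ⊓ A)?  L(a) = {B, D, ∃r.B} ∪ {(¬B ⊔ ¬A)}
   apply at a: B⊑¬C
   open: L(a) ⊇ {B, D, ¬A, ¬C, ¬E, …} (+ ∃-successors) — a ∉ (B ⊓ A) possible
2. Hence a : (B ⊓ A): not entailed.

No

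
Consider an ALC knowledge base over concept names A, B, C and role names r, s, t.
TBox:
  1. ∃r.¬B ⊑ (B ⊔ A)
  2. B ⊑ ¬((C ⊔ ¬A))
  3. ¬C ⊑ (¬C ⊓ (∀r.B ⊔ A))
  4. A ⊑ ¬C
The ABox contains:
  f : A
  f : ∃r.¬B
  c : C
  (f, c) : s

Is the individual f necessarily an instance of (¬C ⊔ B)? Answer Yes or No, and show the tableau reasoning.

Yes

1. f : (¬C ⊔ B)?  L(f) = {A, ∃r.¬B} ∪ {(C ⊓ ¬B)}
   clash {C, ¬C} at f — f ∈ (¬C ⊔ B)
2. Hence f : (¬C ⊔ B): entailed.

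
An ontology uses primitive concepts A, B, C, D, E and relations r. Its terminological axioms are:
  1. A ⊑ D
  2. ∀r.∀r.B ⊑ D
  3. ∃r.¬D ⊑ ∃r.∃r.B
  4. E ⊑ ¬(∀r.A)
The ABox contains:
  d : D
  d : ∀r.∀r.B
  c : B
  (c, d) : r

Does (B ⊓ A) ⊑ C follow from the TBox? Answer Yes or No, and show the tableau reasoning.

1. (B ⊓ A) ⊑ C  ⇔  ((B ⊓ A) ⊓ ¬C) unsat w.r.t. T
   apply at x₀: A⊑D
   open: L(x₀) ⊇ {A, B, D, ¬C, ¬E, …}
2. Hence (B ⊓ A) ⊑ C: not entailed.

No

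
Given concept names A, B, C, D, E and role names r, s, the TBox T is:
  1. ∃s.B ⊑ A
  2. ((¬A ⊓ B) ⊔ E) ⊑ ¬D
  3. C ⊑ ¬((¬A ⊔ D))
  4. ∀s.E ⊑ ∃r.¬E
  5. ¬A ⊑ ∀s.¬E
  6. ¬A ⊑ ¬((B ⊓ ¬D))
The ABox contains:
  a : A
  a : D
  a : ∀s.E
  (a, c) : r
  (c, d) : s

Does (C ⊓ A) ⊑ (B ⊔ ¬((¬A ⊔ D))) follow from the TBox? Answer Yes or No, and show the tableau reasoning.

Yes

1. (C ⊓ A) ⊑ (B ⊔ ¬((¬A ⊔ D)))  ⇔  ((C ⊓ A) ⊓ (¬B ⊓ (¬A ⊔ D))) unsat w.r.t. T
   all branches close; clash {D, ¬D} at x₀
2. Hence (C ⊓ A) ⊑ (B ⊔ ¬((¬A ⊔ D))): entailed.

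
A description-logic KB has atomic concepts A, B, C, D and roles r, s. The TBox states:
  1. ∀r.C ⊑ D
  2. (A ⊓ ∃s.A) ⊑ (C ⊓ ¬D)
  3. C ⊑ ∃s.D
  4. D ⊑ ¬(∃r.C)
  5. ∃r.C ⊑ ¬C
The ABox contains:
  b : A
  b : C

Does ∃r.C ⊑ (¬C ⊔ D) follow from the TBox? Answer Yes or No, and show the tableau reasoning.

1. ∃r.C ⊑ (¬C ⊔ D)  ⇔  (∃r.C ⊓ (C ⊓ ¬D)) unsat w.r.t. T
   all branches close; clash {C, ¬C} at x₀
2. Hence ∃r.C ⊑ (¬C ⊔ D): entailed.

Yes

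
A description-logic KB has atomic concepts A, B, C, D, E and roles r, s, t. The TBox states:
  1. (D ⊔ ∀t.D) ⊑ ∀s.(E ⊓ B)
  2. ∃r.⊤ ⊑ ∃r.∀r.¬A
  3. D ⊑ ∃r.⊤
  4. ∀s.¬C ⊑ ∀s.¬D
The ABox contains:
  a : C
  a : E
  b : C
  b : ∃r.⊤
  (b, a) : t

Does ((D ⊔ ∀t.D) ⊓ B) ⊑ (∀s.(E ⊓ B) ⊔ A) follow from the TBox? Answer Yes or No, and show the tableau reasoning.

Yes

1. ((D ⊔ ∀t.D) ⊓ B) ⊑ (∀s.(E ⊓ B) ⊔ A)  ⇔  (((D ⊔ ∀t.D) ⊓ B) ⊓ (∃s.(¬E ⊔ ¬B) ⊓ ¬A)) unsat w.r.t. T
   all branches close; clash {B, ¬B} at an ∃-successor
2. Hence ((D ⊔ ∀t.D) ⊓ B) ⊑ (∀s.(E ⊓ B) ⊔ A): entailed.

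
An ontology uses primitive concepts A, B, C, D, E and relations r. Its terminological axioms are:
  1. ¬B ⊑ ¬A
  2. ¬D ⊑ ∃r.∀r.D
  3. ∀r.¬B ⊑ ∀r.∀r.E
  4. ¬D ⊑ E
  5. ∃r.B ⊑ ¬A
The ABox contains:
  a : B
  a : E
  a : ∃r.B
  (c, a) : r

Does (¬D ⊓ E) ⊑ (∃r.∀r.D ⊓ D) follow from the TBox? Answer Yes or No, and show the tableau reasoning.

1. (¬D ⊓ E) ⊑ (∃r.∀r.D ⊓ D)  ⇔  ((¬D ⊓ E) ⊓ (∀r.∃r.¬D ⊔ ¬D)) unsat w.r.t. T
   apply at x₀: ¬D⊑∃r.∀r.D
   open: L(x₀) ⊇ {B, E, ¬D, ∀r.¬B, ∀r.∀r.E, …} (+ ∃-successors)
2. Hence (¬D ⊓ E) ⊑ (∃r.∀r.D ⊓ D): not entailed.

No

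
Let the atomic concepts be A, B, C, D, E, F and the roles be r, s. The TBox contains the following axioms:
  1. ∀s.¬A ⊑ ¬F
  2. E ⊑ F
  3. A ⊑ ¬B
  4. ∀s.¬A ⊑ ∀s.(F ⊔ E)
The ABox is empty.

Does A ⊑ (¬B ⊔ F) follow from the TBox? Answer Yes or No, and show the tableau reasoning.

Yes

1. A ⊑ (¬B ⊔ F)  ⇔  (A ⊓ (B ⊓ ¬F)) unsat w.r.t. T
   all branches close; clash {B, ¬B} at x₀
2. Hence A ⊑ (¬B ⊔ F): entailed.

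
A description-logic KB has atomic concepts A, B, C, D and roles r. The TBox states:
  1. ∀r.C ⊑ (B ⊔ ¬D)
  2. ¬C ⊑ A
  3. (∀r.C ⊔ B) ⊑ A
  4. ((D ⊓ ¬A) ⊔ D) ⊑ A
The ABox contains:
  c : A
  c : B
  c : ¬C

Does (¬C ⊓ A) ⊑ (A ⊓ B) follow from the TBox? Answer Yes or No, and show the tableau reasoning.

1. (¬C ⊓ A) ⊑ (A ⊓ B)  ⇔  ((¬C ⊓ A) ⊓ (¬A ⊔ ¬B)) unsat w.r.t. T
   open: L(x₀) ⊇ {A, ¬B, ¬C, ∃r.¬C} (+ ∃-successors)
2. Hence (¬C ⊓ A) ⊑ (A ⊓ B): not entailed.

No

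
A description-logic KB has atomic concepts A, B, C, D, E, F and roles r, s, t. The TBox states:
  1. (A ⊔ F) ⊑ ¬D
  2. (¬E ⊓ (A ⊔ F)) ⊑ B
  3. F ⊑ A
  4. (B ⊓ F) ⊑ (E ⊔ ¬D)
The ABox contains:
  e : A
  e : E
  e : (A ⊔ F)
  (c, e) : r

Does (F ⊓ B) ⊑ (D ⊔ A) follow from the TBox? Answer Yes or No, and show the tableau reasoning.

1. (F ⊓ B) ⊑ (D ⊔ A)  ⇔  ((F ⊓ B) ⊓ (¬D ⊓ ¬A)) unsat w.r.t. T
   all branches close; clash {A, ¬A} at x₀
2. Hence (F ⊓ B) ⊑ (D ⊔ A): entailed.

Yes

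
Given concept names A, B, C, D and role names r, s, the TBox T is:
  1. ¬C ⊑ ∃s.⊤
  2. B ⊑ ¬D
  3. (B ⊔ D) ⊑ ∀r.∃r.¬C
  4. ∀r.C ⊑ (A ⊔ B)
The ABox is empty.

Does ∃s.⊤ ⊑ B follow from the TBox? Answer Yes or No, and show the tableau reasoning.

No

1. ∃s.⊤ ⊑ B  ⇔  (∃s.⊤ ⊓ ¬B) unsat w.r.t. T
   open: L(x₀) ⊇ {¬B, ¬D, ∃r.¬C, ∃s.⊤} (+ ∃-successors)
2. Hence ∃s.⊤ ⊑ B: not entailed.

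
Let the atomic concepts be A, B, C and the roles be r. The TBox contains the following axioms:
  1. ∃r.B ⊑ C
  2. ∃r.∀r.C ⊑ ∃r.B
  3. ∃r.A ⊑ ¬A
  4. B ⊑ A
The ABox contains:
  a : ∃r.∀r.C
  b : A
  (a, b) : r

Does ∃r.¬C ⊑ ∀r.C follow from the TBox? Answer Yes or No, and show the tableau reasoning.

No

1. ∃r.¬C ⊑ ∀r.C  ⇔  (∃r.¬C ⊓ ∃r.¬C) unsat w.r.t. T
   open: L(x₀) ⊇ {¬B, ∀r.¬A, ∀r.¬B, ∀r.∃r.¬C, ∃r.¬C} (+ ∃-successors)
2. Hence ∃r.¬C ⊑ ∀r.C: not entailed.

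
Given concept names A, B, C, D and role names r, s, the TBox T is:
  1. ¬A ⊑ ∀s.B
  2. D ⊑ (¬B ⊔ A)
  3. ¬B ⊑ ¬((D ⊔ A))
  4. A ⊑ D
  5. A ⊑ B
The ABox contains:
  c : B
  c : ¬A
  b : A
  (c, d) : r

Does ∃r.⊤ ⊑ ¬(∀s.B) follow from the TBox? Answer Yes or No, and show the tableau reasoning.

No

1. ∃r.⊤ ⊑ ¬(∀s.B)  ⇔  (∃r.⊤ ⊓ ∀s.B) unsat w.r.t. T
   open: L(x₀) ⊇ {B, ¬A, ¬D, ∀s.B, ∃r.⊤} (+ ∃-successors)
2. Hence ∃r.⊤ ⊑ ¬(∀s.B): not entailed.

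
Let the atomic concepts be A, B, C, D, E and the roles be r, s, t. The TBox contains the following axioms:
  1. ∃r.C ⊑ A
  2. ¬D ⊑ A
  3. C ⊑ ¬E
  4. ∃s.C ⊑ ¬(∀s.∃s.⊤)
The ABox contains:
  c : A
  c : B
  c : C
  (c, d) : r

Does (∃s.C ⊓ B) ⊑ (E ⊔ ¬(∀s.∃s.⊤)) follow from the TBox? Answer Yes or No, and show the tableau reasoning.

Yes

1. (∃s.C ⊓ B) ⊑ (E ⊔ ¬(∀s.∃s.⊤))  ⇔  ((∃s.C ⊓ B) ⊓ (¬E ⊓ ∀s.∃s.⊤)) unsat w.r.t. T
   all branches close; clash ⊥ at an ∃-successor
2. Hence (∃s.C ⊓ B) ⊑ (E ⊔ ¬(∀s.∃s.⊤)): entailed.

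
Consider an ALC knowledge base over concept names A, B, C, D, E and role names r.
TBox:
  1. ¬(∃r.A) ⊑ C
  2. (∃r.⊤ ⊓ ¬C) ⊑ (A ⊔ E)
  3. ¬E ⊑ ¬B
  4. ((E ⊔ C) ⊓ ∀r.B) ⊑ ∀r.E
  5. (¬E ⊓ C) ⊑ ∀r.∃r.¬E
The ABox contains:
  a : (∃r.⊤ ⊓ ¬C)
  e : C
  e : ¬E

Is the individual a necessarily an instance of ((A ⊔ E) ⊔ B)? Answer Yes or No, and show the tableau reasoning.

1. a : ((A ⊔ E) ⊔ B)?  L(a) = {(∃r.⊤ ⊓ ¬C)} ∪ {((¬A ⊓ ¬E) ⊓ ¬B)}
   clash {C, ¬C} at a — a ∈ ((A ⊔ E) ⊔ B)
2. Hence a : ((A ⊔ E) ⊔ B): entailed.

Yes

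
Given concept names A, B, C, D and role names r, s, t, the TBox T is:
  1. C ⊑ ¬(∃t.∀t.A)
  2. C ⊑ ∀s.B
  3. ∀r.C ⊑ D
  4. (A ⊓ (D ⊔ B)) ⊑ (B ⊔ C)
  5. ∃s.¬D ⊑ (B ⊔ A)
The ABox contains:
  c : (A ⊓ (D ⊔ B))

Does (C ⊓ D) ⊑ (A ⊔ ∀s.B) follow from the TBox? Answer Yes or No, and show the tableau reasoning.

1. (C ⊓ D) ⊑ (A ⊔ ∀s.B)  ⇔  ((C ⊓ D) ⊓ (¬A ⊓ ∃s.¬B)) unsat w.r.t. T
   all branches close; clash {A, ¬A} at x₀
2. Hence (C ⊓ D) ⊑ (A ⊔ ∀s.B): entailed.

Yes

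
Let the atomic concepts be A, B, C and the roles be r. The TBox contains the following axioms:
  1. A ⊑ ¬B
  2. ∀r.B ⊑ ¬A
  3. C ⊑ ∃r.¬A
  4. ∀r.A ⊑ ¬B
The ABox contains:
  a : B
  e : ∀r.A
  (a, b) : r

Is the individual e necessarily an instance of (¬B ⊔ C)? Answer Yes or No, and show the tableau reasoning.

1. e : (¬B ⊔ C)?  L(e) = {∀r.A} ∪ {(B ⊓ ¬C)}
   clash {B, ¬B} at e — e ∈ (¬B ⊔ C)
2. Hence e : (¬B ⊔ C): entailed.

Yes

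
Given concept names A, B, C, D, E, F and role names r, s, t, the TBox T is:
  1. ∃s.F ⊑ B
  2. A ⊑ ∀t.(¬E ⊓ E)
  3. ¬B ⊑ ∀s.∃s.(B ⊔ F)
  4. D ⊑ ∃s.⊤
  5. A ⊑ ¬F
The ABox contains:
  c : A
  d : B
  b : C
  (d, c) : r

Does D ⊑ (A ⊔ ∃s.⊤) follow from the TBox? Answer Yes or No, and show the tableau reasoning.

Yes

1. D ⊑ (A ⊔ ∃s.⊤)  ⇔  (D ⊓ (¬A ⊓ ∀s.⊥)) unsat w.r.t. T
   all branches close; clash ⊥ at an ∃-successor
2. Hence D ⊑ (A ⊔ ∃s.⊤): entailed.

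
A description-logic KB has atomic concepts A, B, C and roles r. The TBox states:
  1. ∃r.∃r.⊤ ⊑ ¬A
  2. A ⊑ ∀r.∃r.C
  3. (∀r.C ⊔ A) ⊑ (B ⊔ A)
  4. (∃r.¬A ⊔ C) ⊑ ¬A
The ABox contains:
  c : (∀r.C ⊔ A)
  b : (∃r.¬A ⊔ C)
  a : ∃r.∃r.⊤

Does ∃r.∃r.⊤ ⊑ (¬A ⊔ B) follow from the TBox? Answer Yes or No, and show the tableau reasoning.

Yes

1. ∃r.∃r.⊤ ⊑ (¬A ⊔ B)  ⇔  (∃r.∃r.⊤ ⊓ (A ⊓ ¬B)) unsat w.r.t. T
   all branches close; clash {A, ¬A} at x₀
2. Hence ∃r.∃r.⊤ ⊑ (¬A ⊔ B): entailed.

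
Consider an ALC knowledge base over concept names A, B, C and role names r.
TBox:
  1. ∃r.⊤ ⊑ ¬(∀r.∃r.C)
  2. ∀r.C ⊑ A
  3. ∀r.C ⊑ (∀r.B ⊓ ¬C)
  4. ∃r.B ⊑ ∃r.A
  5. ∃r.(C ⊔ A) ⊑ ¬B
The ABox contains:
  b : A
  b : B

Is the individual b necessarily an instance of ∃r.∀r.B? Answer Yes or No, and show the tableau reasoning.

No

1. b : ∃r.∀r.B?  L(b) = {A, B} ∪ {∀r.∃r.¬B}
   open: L(b) ⊇ {A, B, ∀r.(¬C ⊓ ¬A), ∀r.¬B, ∀r.∃r.¬B, …} (+ ∃-successors) — b ∉ ∃r.∀r.B possible
2. Hence b : ∃r.∀r.B: not entailed.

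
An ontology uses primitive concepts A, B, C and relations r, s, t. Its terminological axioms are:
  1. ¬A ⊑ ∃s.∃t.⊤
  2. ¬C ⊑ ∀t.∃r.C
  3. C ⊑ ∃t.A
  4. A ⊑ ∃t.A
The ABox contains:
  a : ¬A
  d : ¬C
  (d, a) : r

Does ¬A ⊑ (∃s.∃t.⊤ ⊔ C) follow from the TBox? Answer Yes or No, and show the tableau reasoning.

Yes

1. ¬A ⊑ (∃s.∃t.⊤ ⊔ C)  ⇔  (¬A ⊓ (∀s.∀t.⊥ ⊓ ¬C)) unsat w.r.t. T
   all branches close; clash ⊥ at an ∃-successor
2. Hence ¬A ⊑ (∃s.∃t.⊤ ⊔ C): entailed.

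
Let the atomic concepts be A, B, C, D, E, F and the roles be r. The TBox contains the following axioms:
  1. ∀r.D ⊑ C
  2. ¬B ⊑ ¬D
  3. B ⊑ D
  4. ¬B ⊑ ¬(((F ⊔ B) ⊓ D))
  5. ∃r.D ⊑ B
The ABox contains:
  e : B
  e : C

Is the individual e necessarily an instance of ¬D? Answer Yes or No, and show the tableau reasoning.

1. e : ¬D?  L(e) = {B, C} ∪ {D}
   open: L(e) ⊇ {B, C, D} — e ∉ ¬D possible
2. Hence e : ¬D: not entailed.

No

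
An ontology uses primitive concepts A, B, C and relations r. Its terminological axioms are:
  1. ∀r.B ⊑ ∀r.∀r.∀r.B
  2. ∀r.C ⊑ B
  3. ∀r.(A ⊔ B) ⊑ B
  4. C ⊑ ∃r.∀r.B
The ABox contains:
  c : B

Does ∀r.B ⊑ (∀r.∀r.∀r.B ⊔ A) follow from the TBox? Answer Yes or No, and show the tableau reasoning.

Yes

1. ∀r.B ⊑ (∀r.∀r.∀r.B ⊔ A)  ⇔  (∀r.B ⊓ (∃r.∃r.∃r.¬B ⊓ ¬A)) unsat w.r.t. T
   all branches close; clash {B, ¬B} at an ∃-successor
2. Hence ∀r.B ⊑ (∀r.∀r.∀r.B ⊔ A): entailed.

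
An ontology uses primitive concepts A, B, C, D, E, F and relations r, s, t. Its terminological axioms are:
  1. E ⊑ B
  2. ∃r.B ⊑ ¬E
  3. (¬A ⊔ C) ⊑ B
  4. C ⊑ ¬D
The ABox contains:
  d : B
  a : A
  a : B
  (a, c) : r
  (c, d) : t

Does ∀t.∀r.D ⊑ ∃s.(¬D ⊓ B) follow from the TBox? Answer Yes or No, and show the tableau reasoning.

No

1. ∀t.∀r.D ⊑ ∃s.(¬D ⊓ B)  ⇔  (∀t.∀r.D ⊓ ∀s.(D ⊔ ¬B)) unsat w.r.t. T
   open: L(x₀) ⊇ {A, ¬C, ¬E, ∀s.(D ⊔ ¬B), ∀t.∀r.D}
2. Hence ∀t.∀r.D ⊑ ∃s.(¬D ⊓ B): not entailed.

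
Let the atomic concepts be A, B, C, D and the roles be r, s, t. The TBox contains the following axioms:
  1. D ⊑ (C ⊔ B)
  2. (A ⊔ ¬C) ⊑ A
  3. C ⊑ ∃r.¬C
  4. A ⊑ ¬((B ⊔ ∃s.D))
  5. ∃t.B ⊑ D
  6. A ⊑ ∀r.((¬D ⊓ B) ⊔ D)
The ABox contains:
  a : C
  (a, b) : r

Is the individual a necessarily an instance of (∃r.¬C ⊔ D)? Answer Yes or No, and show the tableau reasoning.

1. a : (∃r.¬C ⊔ D)?  L(a) = {C} ∪ {(∀r.C ⊓ ¬D)}
   clash {D, ¬D} at a — a ∈ (∃r.¬C ⊔ D)
2. Hence a : (∃r.¬C ⊔ D): entailed.

Yes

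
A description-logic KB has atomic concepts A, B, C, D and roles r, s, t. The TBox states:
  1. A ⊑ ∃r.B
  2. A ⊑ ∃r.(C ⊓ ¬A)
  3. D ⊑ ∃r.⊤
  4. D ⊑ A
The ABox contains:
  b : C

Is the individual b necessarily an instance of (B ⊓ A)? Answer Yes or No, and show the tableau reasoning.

1. b : (B ⊓ A)?  L(b) = {C} ∪ {(¬B ⊔ ¬A)}
   open: L(b) ⊇ {C, ¬A, ¬D} — b ∉ (B ⊓ A) possible
2. Hence b : (B ⊓ A): not entailed.

No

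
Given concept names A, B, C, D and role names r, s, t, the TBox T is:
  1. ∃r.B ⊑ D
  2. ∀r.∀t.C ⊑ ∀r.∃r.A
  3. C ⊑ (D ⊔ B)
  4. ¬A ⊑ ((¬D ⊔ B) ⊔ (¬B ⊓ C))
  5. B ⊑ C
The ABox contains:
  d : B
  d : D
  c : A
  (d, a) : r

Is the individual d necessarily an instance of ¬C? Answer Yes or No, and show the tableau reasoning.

1. d : ¬C?  L(d) = {B, D} ∪ {C}
   apply at d: C⊑(D ⊔ B)
   open: L(d) ⊇ {A, B, C, D, ∃r.∃t.¬C} (+ ∃-successors) — d ∉ ¬C possible
2. Hence d : ¬C: not entailed.

No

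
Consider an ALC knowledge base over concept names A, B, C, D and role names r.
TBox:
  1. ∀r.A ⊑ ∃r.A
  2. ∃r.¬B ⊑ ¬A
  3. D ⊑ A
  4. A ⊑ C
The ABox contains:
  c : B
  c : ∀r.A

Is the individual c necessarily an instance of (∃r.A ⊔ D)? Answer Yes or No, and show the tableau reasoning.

Yes

1. c : (∃r.A ⊔ D)?  L(c) = {B, ∀r.A} ∪ {(∀r.¬A ⊓ ¬D)}
   clash {A, ¬A} at an ∃-successor — c ∈ (∃r.A ⊔ D)
2. Hence c : (∃r.A ⊔ D): entailed.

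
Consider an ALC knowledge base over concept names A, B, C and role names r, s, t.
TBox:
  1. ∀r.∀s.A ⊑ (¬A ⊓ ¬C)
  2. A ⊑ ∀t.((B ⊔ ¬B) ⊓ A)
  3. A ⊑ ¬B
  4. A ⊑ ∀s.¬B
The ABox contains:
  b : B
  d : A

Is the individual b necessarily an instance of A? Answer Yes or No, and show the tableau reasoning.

No

1. b : A?  L(b) = {B} ∪ {¬A}
   open: L(b) ⊇ {B, ¬A, ∃r.∃s.¬A} (+ ∃-successors) — b ∉ A possible
2. Hence b : A: not entailed.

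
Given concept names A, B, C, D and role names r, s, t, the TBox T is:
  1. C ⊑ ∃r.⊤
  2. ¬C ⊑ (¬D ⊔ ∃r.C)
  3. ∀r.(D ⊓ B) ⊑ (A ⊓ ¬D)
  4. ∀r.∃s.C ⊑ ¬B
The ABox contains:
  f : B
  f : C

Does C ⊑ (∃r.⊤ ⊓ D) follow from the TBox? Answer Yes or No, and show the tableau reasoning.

No

1. C ⊑ (∃r.⊤ ⊓ D)  ⇔  (C ⊓ (∀r.⊥ ⊔ ¬D)) unsat w.r.t. T
   apply at x₀: C⊑∃r.⊤
   open: L(x₀) ⊇ {C, ¬D, ∃r.(¬D ⊔ ¬B), ∃r.∀s.¬C, ∃r.⊤} (+ ∃-successors)
2. Hence C ⊑ (∃r.⊤ ⊓ D): not entailed.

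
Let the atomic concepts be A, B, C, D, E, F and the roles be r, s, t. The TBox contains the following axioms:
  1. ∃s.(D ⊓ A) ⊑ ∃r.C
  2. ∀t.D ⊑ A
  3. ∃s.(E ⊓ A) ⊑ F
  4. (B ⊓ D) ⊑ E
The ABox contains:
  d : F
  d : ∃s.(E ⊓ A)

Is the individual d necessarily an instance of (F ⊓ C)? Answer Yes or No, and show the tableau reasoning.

1. d : (F ⊓ C)?  L(d) = {F, ∃s.(E ⊓ A)} ∪ {(¬F ⊔ ¬C)}
   open: L(d) ⊇ {F, ¬B, ¬C, ∀s.(¬D ⊔ ¬A), ∃s.(E ⊓ A), …} (+ ∃-successors) — d ∉ (F ⊓ C) possible
2. Hence d : (F ⊓ C): not entailed.

No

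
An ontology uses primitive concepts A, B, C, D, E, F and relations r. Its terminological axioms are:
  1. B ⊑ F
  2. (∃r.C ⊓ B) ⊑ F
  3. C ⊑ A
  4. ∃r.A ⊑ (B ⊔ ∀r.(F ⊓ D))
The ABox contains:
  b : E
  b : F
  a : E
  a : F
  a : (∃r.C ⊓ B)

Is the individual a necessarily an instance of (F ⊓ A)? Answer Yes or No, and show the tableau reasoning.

No

1. a : (F ⊓ A)?  L(a) = {E, F, (∃r.C ⊓ B)} ∪ {(¬F ⊔ ¬A)}
   open: L(a) ⊇ {B, E, F, ¬A, ¬C, …} (+ ∃-successors) — a ∉ (F ⊓ A) possible
2. Hence a : (F ⊓ A): not entailed.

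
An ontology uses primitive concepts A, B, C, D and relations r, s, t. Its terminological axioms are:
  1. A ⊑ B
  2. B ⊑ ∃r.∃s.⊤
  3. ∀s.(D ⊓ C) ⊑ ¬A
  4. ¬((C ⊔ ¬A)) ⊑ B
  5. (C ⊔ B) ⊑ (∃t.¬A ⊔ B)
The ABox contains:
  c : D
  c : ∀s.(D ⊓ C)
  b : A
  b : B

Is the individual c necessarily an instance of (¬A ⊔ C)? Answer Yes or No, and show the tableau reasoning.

1. c : (¬A ⊔ C)?  L(c) = {D, ∀s.(D ⊓ C)} ∪ {(A ⊓ ¬C)}
   clash {A, ¬A} at c — c ∈ (¬A ⊔ C)
2. Hence c : (¬A ⊔ C): entailed.

Yes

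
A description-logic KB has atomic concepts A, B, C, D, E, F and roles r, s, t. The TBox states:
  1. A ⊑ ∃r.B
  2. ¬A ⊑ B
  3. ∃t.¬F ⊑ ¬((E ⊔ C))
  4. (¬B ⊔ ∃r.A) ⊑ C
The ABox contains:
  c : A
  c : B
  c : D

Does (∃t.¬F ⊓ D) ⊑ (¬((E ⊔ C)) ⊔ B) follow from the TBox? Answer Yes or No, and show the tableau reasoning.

1. (∃t.¬F ⊓ D) ⊑ (¬((E ⊔ C)) ⊔ B)  ⇔  ((∃t.¬F ⊓ D) ⊓ ((E ⊔ C) ⊓ ¬B)) unsat w.r.t. T
   all branches close; clash {B, ¬B} at x₀
2. Hence (∃t.¬F ⊓ D) ⊑ (¬((E ⊔ C)) ⊔ B): entailed.

Yes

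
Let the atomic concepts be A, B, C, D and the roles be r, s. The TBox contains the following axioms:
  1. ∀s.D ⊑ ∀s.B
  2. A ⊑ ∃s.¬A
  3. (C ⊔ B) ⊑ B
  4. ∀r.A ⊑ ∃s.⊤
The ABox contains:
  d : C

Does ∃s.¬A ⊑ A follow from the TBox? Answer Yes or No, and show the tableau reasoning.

No

1. ∃s.¬A ⊑ A  ⇔  (∃s.¬A ⊓ ¬A) unsat w.r.t. T
   open: L(x₀) ⊇ {¬A, ¬B, ¬C, ∃r.¬A, ∃s.¬A, …} (+ ∃-successors)
2. Hence ∃s.¬A ⊑ A: not entailed.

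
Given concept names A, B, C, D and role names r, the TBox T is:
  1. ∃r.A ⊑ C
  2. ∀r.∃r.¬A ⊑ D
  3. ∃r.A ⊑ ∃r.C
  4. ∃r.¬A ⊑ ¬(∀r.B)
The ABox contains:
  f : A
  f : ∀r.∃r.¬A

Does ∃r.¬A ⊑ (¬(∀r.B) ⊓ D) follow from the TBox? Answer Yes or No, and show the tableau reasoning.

1. ∃r.¬A ⊑ (¬(∀r.B) ⊓ D)  ⇔  (∃r.¬A ⊓ (∀r.B ⊔ ¬D)) unsat w.r.t. T
   apply at x₀: ∃r.¬A⊑¬(∀r.B)
   open: L(x₀) ⊇ {¬D, ∀r.¬A, ∃r.¬A, ∃r.¬B, ∃r.∀r.A} (+ ∃-successors)
2. Hence ∃r.¬A ⊑ (¬(∀r.B) ⊓ D): not entailed.

No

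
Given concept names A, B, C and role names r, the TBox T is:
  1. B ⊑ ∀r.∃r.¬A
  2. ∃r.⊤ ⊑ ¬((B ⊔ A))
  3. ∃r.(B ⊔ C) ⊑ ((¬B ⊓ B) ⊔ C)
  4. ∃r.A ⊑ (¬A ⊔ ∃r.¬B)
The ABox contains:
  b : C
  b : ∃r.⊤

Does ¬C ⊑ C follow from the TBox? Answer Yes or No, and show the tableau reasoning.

No

1. ¬C ⊑ C  ⇔  (¬C ⊓ ¬C) unsat w.r.t. T
   open: L(x₀) ⊇ {¬B, ¬C, ∀r.(¬B ⊓ ¬C), ∀r.¬A, ∀r.⊥}
2. Hence ¬C ⊑ C: not entailed.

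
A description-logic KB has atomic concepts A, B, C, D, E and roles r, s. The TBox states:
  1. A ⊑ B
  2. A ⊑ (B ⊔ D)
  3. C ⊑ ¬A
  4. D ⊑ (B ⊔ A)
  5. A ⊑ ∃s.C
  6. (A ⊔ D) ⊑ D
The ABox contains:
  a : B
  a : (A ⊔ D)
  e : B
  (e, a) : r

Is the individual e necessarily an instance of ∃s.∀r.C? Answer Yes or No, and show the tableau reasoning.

No

1. e : ∃s.∀r.C?  L(e) = {B} ∪ {∀s.∃r.¬C}
   open: L(e) ⊇ {B, ¬A, ¬D, ∀s.∃r.¬C} — e ∉ ∃s.∀r.C possible
2. Hence e : ∃s.∀r.C: not entailed.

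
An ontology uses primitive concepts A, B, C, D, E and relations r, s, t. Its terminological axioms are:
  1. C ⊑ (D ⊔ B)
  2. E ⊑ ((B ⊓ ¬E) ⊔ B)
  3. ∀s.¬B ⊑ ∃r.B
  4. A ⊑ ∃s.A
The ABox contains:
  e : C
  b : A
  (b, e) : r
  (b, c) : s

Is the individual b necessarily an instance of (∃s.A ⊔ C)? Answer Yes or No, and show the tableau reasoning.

1. b : (∃s.A ⊔ C)?  L(b) = {A} ∪ {(∀s.¬A ⊓ ¬C)}
   clash {A, ¬A} at an ∃-successor — b ∈ (∃s.A ⊔ C)
2. Hence b : (∃s.A ⊔ C): entailed.

Yes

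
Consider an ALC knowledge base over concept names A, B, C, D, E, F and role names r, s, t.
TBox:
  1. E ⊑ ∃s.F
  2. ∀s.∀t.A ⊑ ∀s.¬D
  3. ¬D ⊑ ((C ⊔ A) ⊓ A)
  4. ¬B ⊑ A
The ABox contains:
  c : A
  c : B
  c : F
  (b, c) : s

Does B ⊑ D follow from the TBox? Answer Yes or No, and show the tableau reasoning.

1. B ⊑ D  ⇔  (B ⊓ ¬D) unsat w.r.t. T
   apply at x₀: ¬D⊑((C ⊔ A) ⊓ A)
   open: L(x₀) ⊇ {A, B, ¬D, ¬E, ∃s.∃t.¬A} (+ ∃-successors)
2. Hence B ⊑ D: not entailed.

No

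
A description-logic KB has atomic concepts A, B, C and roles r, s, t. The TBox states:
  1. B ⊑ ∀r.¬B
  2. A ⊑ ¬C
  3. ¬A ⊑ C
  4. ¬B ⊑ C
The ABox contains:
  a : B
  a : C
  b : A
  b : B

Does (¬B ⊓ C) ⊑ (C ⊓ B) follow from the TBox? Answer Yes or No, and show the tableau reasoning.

1. (¬B ⊓ C) ⊑ (C ⊓ B)  ⇔  ((¬B ⊓ C) ⊓ (¬C ⊔ ¬B)) unsat w.r.t. T
   open: L(x₀) ⊇ {C, ¬A, ¬B}
2. Hence (¬B ⊓ C) ⊑ (C ⊓ B): not entailed.

No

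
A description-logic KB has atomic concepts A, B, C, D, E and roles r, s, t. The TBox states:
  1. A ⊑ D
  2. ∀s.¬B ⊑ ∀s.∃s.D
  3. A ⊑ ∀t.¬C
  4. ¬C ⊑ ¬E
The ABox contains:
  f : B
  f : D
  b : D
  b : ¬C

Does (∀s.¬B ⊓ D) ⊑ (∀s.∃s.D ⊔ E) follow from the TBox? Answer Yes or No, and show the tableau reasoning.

1. (∀s.¬B ⊓ D) ⊑ (∀s.∃s.D ⊔ E)  ⇔  ((∀s.¬B ⊓ D) ⊓ (∃s.∀s.¬D ⊓ ¬E)) unsat w.r.t. T
   all branches close; clash {D, ¬D} at an ∃-successor
2. Hence (∀s.¬B ⊓ D) ⊑ (∀s.∃s.D ⊔ E): entailed.

Yes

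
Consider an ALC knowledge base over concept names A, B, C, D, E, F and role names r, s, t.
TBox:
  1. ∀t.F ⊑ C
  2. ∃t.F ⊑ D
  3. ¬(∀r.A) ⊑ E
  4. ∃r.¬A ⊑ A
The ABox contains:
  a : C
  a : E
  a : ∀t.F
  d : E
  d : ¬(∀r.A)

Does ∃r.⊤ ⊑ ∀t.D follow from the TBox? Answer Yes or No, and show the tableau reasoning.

1. ∃r.⊤ ⊑ ∀t.D  ⇔  (∃r.⊤ ⊓ ∃t.¬D) unsat w.r.t. T
   open: L(x₀) ⊇ {∀r.A, ∀t.¬F, ∃r.⊤, ∃t.¬D, ∃t.¬F} (+ ∃-successors)
2. Hence ∃r.⊤ ⊑ ∀t.D: not entailed.

No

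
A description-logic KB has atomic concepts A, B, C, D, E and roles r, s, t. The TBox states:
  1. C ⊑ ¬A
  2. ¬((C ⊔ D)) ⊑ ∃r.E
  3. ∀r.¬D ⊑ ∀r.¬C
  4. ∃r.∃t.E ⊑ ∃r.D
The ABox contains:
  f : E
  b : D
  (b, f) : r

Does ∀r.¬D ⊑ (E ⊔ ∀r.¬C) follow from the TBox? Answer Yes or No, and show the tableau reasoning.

Yes

1. ∀r.¬D ⊑ (E ⊔ ∀r.¬C)  ⇔  (∀r.¬D ⊓ (¬E ⊓ ∃r.C)) unsat w.r.t. T
   all branches close; clash {D, ¬D} at an ∃-successor
2. Hence ∀r.¬D ⊑ (E ⊔ ∀r.¬C): entailed.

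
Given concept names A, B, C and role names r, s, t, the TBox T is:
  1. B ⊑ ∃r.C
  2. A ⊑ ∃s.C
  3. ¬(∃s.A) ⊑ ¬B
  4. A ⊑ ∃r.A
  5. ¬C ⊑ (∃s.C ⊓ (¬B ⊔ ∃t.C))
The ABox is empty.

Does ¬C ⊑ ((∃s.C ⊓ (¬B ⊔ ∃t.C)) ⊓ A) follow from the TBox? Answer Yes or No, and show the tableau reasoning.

1. ¬C ⊑ ((∃s.C ⊓ (¬B ⊔ ∃t.C)) ⊓ A)  ⇔  (¬C ⊓ ((∀s.¬C ⊔ (B ⊓ ∀t.¬C)) ⊔ ¬A)) unsat w.r.t. T
   apply at x₀: ¬C⊑(∃s.C ⊓ (¬B ⊔ ∃t.C))
   open: L(x₀) ⊇ {¬A, ¬B, ¬C, ∃s.C} (+ ∃-successors)
2. Hence ¬C ⊑ ((∃s.C ⊓ (¬B ⊔ ∃t.C)) ⊓ A): not entailed.

No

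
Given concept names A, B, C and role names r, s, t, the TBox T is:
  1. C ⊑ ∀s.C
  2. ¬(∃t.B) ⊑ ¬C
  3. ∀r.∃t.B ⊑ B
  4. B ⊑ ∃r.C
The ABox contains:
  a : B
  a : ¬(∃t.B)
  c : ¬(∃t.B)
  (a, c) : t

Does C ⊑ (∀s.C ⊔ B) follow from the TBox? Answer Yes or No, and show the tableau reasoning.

1. C ⊑ (∀s.C ⊔ B)  ⇔  (C ⊓ (∃s.¬C ⊓ ¬B)) unsat w.r.t. T
   all branches close; clash {C, ¬C} at x₀
2. Hence C ⊑ (∀s.C ⊔ B): entailed.

Yes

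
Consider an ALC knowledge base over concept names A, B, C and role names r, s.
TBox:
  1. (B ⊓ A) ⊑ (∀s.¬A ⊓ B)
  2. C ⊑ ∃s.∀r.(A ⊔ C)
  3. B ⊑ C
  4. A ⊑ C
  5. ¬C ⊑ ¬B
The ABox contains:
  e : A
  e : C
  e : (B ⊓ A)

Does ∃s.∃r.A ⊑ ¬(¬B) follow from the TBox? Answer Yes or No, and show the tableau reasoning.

No

1. ∃s.∃r.A ⊑ ¬(¬B)  ⇔  (∃s.∃r.A ⊓ ¬B) unsat w.r.t. T
   open: L(x₀) ⊇ {¬A, ¬B, ¬C, ∃s.∃r.A} (+ ∃-successors)
2. Hence ∃s.∃r.A ⊑ ¬(¬B): not entailed.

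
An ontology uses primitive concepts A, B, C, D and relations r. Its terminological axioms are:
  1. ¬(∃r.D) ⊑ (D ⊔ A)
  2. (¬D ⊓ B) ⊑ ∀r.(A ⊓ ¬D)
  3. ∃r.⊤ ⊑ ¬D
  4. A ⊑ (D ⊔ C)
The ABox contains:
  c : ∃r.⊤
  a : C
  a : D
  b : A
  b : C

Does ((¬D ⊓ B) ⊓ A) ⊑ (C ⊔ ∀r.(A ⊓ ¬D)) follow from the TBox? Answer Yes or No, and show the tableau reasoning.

1. ((¬D ⊓ B) ⊓ A) ⊑ (C ⊔ ∀r.(A ⊓ ¬D))  ⇔  (((¬D ⊓ B) ⊓ A) ⊓ (¬C ⊓ ∃r.(¬A ⊔ D))) unsat w.r.t. T
   all branches close; clash {C, ¬C} at x₀
2. Hence ((¬D ⊓ B) ⊓ A) ⊑ (C ⊔ ∀r.(A ⊓ ¬D)): entailed.

Yes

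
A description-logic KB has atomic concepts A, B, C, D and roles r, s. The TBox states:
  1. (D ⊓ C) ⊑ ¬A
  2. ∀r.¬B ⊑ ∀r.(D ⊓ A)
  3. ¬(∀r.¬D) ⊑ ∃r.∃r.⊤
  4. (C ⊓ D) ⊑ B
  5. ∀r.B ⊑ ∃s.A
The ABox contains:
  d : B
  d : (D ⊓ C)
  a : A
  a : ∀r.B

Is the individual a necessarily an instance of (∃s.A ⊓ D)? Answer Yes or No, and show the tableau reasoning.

1. a : (∃s.A ⊓ D)?  L(a) = {A, ∀r.B} ∪ {(∀s.¬A ⊔ ¬D)}
   apply at a: ∀r.B⊑∃s.A
   open: L(a) ⊇ {A, ¬C, ¬D, ∀r.B, ∀r.¬D, …} (+ ∃-successors) — a ∉ (∃s.A ⊓ D) possible
2. Hence a : (∃s.A ⊓ D): not entailed.

No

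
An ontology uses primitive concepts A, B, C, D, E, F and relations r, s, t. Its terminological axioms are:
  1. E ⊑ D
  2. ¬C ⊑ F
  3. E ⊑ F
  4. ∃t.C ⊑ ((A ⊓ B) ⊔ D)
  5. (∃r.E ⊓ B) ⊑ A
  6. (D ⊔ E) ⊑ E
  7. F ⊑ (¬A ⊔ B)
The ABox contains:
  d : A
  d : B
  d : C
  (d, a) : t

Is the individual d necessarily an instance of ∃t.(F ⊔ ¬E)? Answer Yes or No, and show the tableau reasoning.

1. d : ∃t.(F ⊔ ¬E)?  L(d) = {A, B, C} ∪ {∀t.(¬F ⊓ E)}
   clash {F, ¬F} at a — d ∈ ∃t.(F ⊔ ¬E)
2. Hence d : ∃t.(F ⊔ ¬E): entailed.

Yes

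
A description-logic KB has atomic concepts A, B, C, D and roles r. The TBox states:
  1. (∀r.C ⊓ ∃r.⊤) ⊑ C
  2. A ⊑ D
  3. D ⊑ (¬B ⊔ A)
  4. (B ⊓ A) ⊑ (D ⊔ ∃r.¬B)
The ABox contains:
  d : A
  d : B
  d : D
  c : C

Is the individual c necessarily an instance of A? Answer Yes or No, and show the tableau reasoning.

No

1. c : A?  L(c) = {C} ∪ {¬A}
   open: L(c) ⊇ {C, ¬A, ¬D} — c ∉ A possible
2. Hence c : A: not entailed.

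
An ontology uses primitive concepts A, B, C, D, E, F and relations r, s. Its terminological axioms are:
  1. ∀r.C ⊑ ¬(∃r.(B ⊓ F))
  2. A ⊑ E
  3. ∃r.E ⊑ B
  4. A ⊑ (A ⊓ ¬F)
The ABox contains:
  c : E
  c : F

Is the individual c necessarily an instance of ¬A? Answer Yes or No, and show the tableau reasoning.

1. c : ¬A?  L(c) = {E, F} ∪ {A}
   clash {F, ¬F} at c — c ∈ ¬A
2. Hence c : ¬A: entailed.

Yes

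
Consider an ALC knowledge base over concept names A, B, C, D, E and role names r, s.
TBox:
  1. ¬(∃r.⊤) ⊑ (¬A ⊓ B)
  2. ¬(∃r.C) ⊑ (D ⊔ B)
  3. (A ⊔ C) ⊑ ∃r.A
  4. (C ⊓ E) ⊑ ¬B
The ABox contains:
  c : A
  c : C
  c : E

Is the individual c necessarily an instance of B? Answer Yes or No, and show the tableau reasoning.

1. c : B?  L(c) = {A, C, E} ∪ {¬B}
   open: L(c) ⊇ {A, C, E, ¬B, ∃r.A, …} (+ ∃-successors) — c ∉ B possible
2. Hence c : B: not entailed.

No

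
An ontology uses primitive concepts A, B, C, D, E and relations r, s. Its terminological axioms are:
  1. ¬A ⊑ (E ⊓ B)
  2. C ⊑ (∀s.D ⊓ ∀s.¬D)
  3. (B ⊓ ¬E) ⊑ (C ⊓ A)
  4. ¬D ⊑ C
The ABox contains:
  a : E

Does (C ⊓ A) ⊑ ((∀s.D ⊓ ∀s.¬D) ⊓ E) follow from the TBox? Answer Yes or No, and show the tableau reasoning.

1. (C ⊓ A) ⊑ ((∀s.D ⊓ ∀s.¬D) ⊓ E)  ⇔  ((C ⊓ A) ⊓ ((∃s.¬D ⊔ ∃s.D) ⊔ ¬E)) unsat w.r.t. T
   apply at x₀: C⊑(∀s.D ⊓ ∀s.¬D)
   open: L(x₀) ⊇ {A, C, ¬E, ∀s.D, ∀s.¬D}
2. Hence (C ⊓ A) ⊑ ((∀s.D ⊓ ∀s.¬D) ⊓ E): not entailed.

No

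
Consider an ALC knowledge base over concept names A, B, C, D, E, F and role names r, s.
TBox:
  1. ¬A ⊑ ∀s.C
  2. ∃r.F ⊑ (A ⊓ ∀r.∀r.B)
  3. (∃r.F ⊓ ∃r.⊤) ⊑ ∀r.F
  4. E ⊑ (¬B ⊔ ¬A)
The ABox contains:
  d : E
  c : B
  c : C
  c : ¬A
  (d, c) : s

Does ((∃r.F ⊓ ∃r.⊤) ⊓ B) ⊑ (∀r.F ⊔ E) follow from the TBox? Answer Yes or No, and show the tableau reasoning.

1. ((∃r.F ⊓ ∃r.⊤) ⊓ B) ⊑ (∀r.F ⊔ E)  ⇔  (((∃r.F ⊓ ∃r.⊤) ⊓ B) ⊓ (∃r.¬F ⊓ ¬E)) unsat w.r.t. T
   all branches close; clash {F, ¬F} at an ∃-successor
2. Hence ((∃r.F ⊓ ∃r.⊤) ⊓ B) ⊑ (∀r.F ⊔ E): entailed.

Yes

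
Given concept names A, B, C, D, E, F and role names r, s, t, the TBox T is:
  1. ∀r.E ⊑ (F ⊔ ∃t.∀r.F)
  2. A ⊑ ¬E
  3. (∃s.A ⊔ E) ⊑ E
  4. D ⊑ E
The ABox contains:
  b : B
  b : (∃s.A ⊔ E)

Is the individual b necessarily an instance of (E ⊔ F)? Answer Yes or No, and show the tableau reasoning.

1. b : (E ⊔ F)?  L(b) = {B, (∃s.A ⊔ E)} ∪ {(¬E ⊓ ¬F)}
   clash {E, ¬E} at b — b ∈ (E ⊔ F)
2. Hence b : (E ⊔ F): entailed.

Yes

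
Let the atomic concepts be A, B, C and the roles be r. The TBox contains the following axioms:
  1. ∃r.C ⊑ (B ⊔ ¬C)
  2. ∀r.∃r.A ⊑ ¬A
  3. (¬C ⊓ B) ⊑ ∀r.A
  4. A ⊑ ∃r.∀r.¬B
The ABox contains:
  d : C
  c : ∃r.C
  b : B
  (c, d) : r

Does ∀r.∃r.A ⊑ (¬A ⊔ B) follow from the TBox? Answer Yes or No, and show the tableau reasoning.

Yes

1. ∀r.∃r.A ⊑ (¬A ⊔ B)  ⇔  (∀r.∃r.A ⊓ (A ⊓ ¬B)) unsat w.r.t. T
   all branches close; clash {A, ¬A} at x₀
2. Hence ∀r.∃r.A ⊑ (¬A ⊔ B): entailed.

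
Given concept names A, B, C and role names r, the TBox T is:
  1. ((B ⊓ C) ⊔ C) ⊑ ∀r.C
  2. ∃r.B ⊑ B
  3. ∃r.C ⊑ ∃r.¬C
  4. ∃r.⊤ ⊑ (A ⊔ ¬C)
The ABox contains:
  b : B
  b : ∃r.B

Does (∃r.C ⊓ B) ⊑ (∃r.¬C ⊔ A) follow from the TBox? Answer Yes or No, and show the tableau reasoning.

1. (∃r.C ⊓ B) ⊑ (∃r.¬C ⊔ A)  ⇔  ((∃r.C ⊓ B) ⊓ (∀r.C ⊓ ¬A)) unsat w.r.t. T
   all branches close; clash {C, ¬C} at an ∃-successor
2. Hence (∃r.C ⊓ B) ⊑ (∃r.¬C ⊔ A): entailed.

Yes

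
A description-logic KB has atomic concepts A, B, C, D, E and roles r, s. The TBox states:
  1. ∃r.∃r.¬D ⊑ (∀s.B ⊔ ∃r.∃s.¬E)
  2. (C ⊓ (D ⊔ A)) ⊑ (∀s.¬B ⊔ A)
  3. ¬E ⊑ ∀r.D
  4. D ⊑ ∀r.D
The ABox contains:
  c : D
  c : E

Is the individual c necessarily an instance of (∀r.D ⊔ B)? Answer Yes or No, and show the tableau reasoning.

Yes

1. c : (∀r.D ⊔ B)?  L(c) = {D, E} ∪ {(∃r.¬D ⊓ ¬B)}
   clash {D, ¬D} at an ∃-successor — c ∈ (∀r.D ⊔ B)
2. Hence c : (∀r.D ⊔ B): entailed.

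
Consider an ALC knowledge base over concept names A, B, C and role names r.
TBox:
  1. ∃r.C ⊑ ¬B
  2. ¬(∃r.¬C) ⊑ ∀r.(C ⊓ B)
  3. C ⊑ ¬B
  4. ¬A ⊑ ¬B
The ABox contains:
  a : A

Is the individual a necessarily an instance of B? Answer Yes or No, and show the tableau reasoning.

No

1. a : B?  L(a) = {A} ∪ {¬B}
   open: L(a) ⊇ {A, ¬B, ∃r.¬C} (+ ∃-successors) — a ∉ B possible
2. Hence a : B: not entailed.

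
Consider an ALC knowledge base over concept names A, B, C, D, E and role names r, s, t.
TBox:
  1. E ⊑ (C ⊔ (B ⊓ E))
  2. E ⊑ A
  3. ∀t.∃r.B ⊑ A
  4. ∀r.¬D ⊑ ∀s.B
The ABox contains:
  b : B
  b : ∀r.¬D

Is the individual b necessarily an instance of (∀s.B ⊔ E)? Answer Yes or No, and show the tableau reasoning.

1. b : (∀s.B ⊔ E)?  L(b) = {B, ∀r.¬D} ∪ {(∃s.¬B ⊓ ¬E)}
   clash {B, ¬B} at an ∃-successor — b ∈ (∀s.B ⊔ E)
2. Hence b : (∀s.B ⊔ E): entailed.

Yes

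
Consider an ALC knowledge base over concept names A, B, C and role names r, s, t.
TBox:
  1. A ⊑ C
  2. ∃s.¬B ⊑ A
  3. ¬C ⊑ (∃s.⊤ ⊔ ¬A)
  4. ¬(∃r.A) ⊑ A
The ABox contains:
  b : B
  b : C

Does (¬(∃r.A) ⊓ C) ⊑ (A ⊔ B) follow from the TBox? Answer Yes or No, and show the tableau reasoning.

1. (¬(∃r.A) ⊓ C) ⊑ (A ⊔ B)  ⇔  ((∀r.¬A ⊓ C) ⊓ (¬A ⊓ ¬B)) unsat w.r.t. T
   all branches close; clash {A, ¬A} at x₀
2. Hence (¬(∃r.A) ⊓ C) ⊑ (A ⊔ B): entailed.

Yes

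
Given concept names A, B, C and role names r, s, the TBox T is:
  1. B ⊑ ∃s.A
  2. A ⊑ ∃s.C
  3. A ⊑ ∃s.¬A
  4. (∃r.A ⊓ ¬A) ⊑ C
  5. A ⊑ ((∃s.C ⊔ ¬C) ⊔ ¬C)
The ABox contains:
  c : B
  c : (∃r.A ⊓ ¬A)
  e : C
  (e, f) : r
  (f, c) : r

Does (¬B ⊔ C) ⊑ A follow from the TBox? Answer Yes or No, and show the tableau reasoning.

No

1. (¬B ⊔ C) ⊑ A  ⇔  ((¬B ⊔ C) ⊓ ¬A) unsat w.r.t. T
   open: L(x₀) ⊇ {¬A, ¬B, ∀r.¬A}
2. Hence (¬B ⊔ C) ⊑ A: not entailed.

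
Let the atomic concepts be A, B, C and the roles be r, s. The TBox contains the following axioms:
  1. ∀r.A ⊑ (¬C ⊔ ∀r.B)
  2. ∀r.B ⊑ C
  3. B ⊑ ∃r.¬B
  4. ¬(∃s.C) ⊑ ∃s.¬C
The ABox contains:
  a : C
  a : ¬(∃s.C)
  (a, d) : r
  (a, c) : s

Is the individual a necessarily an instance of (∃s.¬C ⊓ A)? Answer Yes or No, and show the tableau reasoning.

1. a : (∃s.¬C ⊓ A)?  L(a) = {C, ¬(∃s.C)} ∪ {(∀s.C ⊔ ¬A)}
   apply at a: ¬(∃s.C)⊑∃s.¬C
   open: L(a) ⊇ {C, ¬A, ¬B, ∀s.¬C, ∃r.¬A, …} (+ ∃-successors) — a ∉ (∃s.¬C ⊓ A) possible
2. Hence a : (∃s.¬C ⊓ A): not entailed.

No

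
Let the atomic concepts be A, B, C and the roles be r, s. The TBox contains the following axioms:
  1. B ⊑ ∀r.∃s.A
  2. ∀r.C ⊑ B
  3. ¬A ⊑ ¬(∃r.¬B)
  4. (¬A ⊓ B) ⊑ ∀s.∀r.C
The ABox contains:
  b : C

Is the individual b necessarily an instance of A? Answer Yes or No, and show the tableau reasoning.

1. b : A?  L(b) = {C} ∪ {¬A}
   apply at b: ¬A⊑¬(∃r.¬B)
   open: L(b) ⊇ {C, ¬A, ¬B, ∀r.B, ∃r.¬C} (+ ∃-successors) — b ∉ A possible
2. Hence b : A: not entailed.

No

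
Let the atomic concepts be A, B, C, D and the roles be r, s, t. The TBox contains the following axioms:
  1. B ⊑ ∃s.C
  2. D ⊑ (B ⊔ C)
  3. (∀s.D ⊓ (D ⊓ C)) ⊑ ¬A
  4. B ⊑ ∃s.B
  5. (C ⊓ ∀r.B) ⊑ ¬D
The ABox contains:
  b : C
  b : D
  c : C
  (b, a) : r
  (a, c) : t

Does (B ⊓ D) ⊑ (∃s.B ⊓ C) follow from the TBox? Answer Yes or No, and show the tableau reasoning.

No

1. (B ⊓ D) ⊑ (∃s.B ⊓ C)  ⇔  ((B ⊓ D) ⊓ (∀s.¬B ⊔ ¬C)) unsat w.r.t. T
   apply at x₀: B⊑∃s.C; D⊑(B ⊔ C); B⊑∃s.B
   open: L(x₀) ⊇ {B, D, ¬C, ∃s.B, ∃s.C, …} (+ ∃-successors)
2. Hence (B ⊓ D) ⊑ (∃s.B ⊓ C): not entailed.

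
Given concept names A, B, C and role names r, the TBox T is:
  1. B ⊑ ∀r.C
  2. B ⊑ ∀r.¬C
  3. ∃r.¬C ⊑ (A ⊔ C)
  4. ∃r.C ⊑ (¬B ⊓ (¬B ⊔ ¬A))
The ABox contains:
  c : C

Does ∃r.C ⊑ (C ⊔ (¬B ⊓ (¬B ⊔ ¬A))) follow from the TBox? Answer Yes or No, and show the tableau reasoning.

Yes

1. ∃r.C ⊑ (C ⊔ (¬B ⊓ (¬B ⊔ ¬A)))  ⇔  (∃r.C ⊓ (¬C ⊓ (B ⊔ (B ⊓ A)))) unsat w.r.t. T
   all branches close; clash {C, ¬C} at an ∃-successor
2. Hence ∃r.C ⊑ (C ⊔ (¬B ⊓ (¬B ⊔ ¬A))): entailed.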